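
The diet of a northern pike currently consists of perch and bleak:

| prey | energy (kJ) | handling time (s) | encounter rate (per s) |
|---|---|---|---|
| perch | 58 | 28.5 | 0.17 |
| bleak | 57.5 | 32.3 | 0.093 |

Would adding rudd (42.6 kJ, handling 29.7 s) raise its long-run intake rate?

No

Current rate: (0.17×58 + 0.093×57.5)/(1 + 0.17×28.5 + 0.093×32.3) = 1.719 kJ/s.
rudd: E/h = 42.6/29.7 = 1.434 kJ/s.
Since 1.434 < R, time spent handling rudd is better spent searching.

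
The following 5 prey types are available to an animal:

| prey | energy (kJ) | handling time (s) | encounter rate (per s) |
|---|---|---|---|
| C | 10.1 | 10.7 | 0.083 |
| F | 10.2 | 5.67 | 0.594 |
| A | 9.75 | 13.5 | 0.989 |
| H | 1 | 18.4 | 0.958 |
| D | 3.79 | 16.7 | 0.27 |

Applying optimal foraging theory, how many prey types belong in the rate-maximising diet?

E/h in descending order: F 1.8, C 0.944, A 0.722, D 0.227, H 0.0543 kJ/s. The optimal diet is the largest prefix of this list for which every included type satisfies E_i/h_i > R on the types above it.
Rate on top 1: 1.387. C: 0.944 < 1.387 → exclude; stop.
Optimal diet: F — 1 of 5 types.

1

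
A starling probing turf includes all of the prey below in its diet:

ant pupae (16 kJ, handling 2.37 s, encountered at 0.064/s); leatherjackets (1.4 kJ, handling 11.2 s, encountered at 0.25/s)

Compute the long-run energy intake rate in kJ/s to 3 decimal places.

R = (0.064×16 + 0.25×1.4) / (1 + 0.064×2.37 + 0.25×11.2) = 1.374/3.952 = 0.3477 kJ/s.

0.348 kJ/s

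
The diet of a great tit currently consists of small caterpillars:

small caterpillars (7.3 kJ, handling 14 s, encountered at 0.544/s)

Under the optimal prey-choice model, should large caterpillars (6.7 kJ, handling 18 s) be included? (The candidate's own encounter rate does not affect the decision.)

No

Current rate: (0.544×7.3)/(1 + 0.544×14) = 0.4609 kJ/s.
large caterpillars: E/h = 6.7/18 = 0.3722 kJ/s.
Since 0.3722 < R, time spent handling large caterpillars is better spent searching.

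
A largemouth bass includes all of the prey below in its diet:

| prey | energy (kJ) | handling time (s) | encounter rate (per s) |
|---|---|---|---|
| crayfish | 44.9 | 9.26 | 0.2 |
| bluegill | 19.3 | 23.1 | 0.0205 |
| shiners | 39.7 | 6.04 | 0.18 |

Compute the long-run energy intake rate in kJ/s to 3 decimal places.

3.744 kJ/s

R = Σλ_iE_i / (1 + Σλ_ih_i)
Numerator: 0.2×44.9 + 0.0205×19.3 + 0.18×39.7 = 16.52
Denominator: 1 + 0.2×9.26 + 0.0205×23.1 + 0.18×6.04 = 4.413
R = 16.52/4.413 = 3.744 kJ/s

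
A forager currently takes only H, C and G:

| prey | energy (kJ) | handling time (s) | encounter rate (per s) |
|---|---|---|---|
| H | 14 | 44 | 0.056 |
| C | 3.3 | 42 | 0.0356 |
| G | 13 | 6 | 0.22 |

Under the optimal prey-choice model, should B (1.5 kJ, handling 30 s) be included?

No

Intake rate on the current diet: R = (0.056×14 + 0.0356×3.3 + 0.22×13) / (1 + 0.056×44 + 0.0356×42 + 0.22×6) = 3.761/6.279 = 0.599 kJ/s.
Profitability of B: 1.5/30 = 0.05 kJ/s.
0.05 < 0.599, so adding B would lower the average — exclude it.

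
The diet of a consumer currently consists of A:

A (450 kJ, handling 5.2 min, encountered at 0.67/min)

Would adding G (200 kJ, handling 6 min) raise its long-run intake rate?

Intake rate on the current diet: R = (0.67×450) / (1 + 0.67×5.2) = 301.5/4.484 = 67.24 kJ/min.
Profitability of G: 200/6 = 33.33 kJ/min.
Since 33.33 < R, time spent handling G is better spent searching.

No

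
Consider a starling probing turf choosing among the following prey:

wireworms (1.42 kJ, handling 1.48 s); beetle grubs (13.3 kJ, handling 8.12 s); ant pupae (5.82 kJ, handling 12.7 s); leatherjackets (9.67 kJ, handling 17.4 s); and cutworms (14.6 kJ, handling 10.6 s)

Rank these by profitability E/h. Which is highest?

Profitability E/h (kJ/s): wireworms = 1.42/1.48 = 0.959, beetle grubs = 13.3/8.12 = 1.64, ant pupae = 5.82/12.7 = 0.458, leatherjackets = 9.67/17.4 = 0.556, cutworms = 14.6/10.6 = 1.38.
Ranked: beetle grubs > cutworms > wireworms > leatherjackets > ant pupae.

beetle grubs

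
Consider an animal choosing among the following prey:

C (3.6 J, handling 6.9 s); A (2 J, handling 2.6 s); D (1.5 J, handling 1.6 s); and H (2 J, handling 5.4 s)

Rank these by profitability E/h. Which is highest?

Profitability E/h (J/s): C = 3.6/6.9 = 0.522, A = 2/2.6 = 0.769, D = 1.5/1.6 = 0.938, H = 2/5.4 = 0.37.
Ranked: D > A > C > H.

D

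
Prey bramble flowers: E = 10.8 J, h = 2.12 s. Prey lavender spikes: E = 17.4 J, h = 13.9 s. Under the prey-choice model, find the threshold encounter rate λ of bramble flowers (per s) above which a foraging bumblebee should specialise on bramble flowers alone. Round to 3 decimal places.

0.154 per s

Drop lavender spikes once their profitability E₂/h₂ falls below the rate achievable on bramble flowers alone: E₂/h₂ = λE₁/(1 + λh₁).
Solve for λ: λE₁h₂ = E₂(1 + λh₁) → λ(E₁h₂ − E₂h₁) = E₂ → λ = E₂/(E₁h₂ − E₂h₁).
λ = 17.4/(10.8×13.9 − 17.4×2.12) = 17.4/113.2 = 0.1537 per s.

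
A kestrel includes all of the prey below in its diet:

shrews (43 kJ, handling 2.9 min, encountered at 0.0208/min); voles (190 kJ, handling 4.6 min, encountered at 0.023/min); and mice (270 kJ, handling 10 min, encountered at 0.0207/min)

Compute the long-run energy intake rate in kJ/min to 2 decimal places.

Energy encountered per unit search time: 0.0208×43 + 0.023×190 + 0.0207×270 = 10.85 kJ/min.
Handling time per unit search time: 0.0208×2.9 + 0.023×4.6 + 0.0207×10 = 0.3731.
Rate = 10.85/(1 + 0.3731) = 7.904 kJ/min.

7.90 kJ/min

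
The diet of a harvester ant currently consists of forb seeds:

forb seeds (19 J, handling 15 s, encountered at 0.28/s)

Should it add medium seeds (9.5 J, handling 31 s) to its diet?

No

Intake rate on the current diet: R = (0.28×19) / (1 + 0.28×15) = 5.32/5.2 = 1.023 J/s.
medium seeds: E/h = 9.5/31 = 0.3065 J/s.
Since 0.3065 < R, time spent handling medium seeds is better spent searching.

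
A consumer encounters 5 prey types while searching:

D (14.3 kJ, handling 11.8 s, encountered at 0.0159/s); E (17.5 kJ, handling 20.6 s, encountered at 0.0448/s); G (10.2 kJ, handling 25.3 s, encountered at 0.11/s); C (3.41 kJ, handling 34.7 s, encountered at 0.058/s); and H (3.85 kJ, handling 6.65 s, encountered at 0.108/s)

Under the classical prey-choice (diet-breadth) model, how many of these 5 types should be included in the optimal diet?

Rank by E/h (kJ/s): D 1.21, E 0.85, H 0.579, G 0.403, C 0.0983. Include each in turn until the next type's E/h falls below the running intake rate.
Rate on top 1: 0.1915. E: 0.85 > 0.1915 → include.
Rate on top 2: 0.4792. H: 0.579 > 0.4792 → include.
Rate on top 3: 0.5045. G: 0.403 < 0.5045 → exclude; stop.
Optimal diet: D, E, H — 3 of 5 types.

3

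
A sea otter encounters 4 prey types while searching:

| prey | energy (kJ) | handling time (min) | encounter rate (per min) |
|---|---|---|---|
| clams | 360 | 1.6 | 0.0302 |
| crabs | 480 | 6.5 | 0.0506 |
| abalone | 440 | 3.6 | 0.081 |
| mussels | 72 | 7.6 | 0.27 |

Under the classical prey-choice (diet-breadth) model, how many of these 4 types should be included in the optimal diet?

3

Profitabilities (E/h, kJ/min): clams 225, abalone 122, crabs 73.8, mussels 9.47. Add prey in this order while the next type's profitability exceeds the intake rate on those already taken.
Rate on top 1: 10.37. abalone: 122 > 10.37 → include.
Rate on top 2: 34.71. crabs: 73.8 > 34.71 → include.
Rate on top 3: 42.43. mussels: 9.47 < 42.43 → exclude; stop.
Optimal diet: clams, abalone, crabs — 3 of 4 types.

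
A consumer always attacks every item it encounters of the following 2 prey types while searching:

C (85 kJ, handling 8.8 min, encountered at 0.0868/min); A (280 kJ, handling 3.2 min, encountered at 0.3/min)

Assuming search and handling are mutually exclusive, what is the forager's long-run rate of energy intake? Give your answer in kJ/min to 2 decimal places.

R = Σλ_iE_i / (1 + Σλ_ih_i)
Numerator: 0.0868×85 + 0.3×280 = 91.38
Denominator: 1 + 0.0868×8.8 + 0.3×3.2 = 2.724
R = 91.38/2.724 = 33.55 kJ/min

33.55 kJ/min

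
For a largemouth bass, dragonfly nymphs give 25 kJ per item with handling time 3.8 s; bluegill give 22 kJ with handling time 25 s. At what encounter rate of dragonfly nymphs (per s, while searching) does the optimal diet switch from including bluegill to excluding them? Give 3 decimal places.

0.041 per s

The zero-one rule: include bluegill iff E₂/h₂ > λE₁/(1+λh₁). Equality gives the switch point.
λE₁h₂ = E₂ + λE₂h₁ ⇒ λ = E₂/(E₁h₂ − E₂h₁) = 22/(625 − 83.6) = 0.04064 per s.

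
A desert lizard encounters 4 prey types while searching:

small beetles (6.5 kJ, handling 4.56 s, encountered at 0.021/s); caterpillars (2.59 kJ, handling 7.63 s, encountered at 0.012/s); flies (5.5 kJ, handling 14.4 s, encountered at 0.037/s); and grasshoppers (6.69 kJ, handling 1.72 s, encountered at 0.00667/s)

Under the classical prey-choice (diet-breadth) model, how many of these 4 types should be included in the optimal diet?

Profitabilities (E/h, kJ/s): grasshoppers 3.89, small beetles 1.43, flies 0.382, caterpillars 0.339. Add prey in this order while the next type's profitability exceeds the intake rate on those already taken.
Rate on top 1: 0.04412. small beetles: 1.43 > 0.04412 → include.
Rate on top 2: 0.1636. flies: 0.382 > 0.1636 → include.
Rate on top 3: 0.2345. caterpillars: 0.339 > 0.2345 → include.
Optimal diet: grasshoppers, small beetles, flies, caterpillars — 4 of 4 types.

4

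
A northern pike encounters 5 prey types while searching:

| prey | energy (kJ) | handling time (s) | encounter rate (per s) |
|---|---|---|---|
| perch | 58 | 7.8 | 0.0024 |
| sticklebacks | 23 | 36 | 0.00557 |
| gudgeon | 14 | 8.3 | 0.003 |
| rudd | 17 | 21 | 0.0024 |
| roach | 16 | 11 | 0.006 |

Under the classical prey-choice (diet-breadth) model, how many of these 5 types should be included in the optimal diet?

E/h in descending order: perch 7.44, gudgeon 1.69, roach 1.45, rudd 0.81, sticklebacks 0.639 kJ/s. The optimal diet is the largest prefix of this list for which every included type satisfies E_i/h_i > R on the types above it.
Rate on top 1: 0.1366. gudgeon: 1.69 > 0.1366 → include.
Rate on top 2: 0.1736. roach: 1.45 > 0.1736 → include.
Rate on top 3: 0.2498. rudd: 0.81 > 0.2498 → include.
Rate on top 4: 0.2741. sticklebacks: 0.639 > 0.2741 → include.
Optimal diet: perch, gudgeon, roach, rudd, sticklebacks — 5 of 5 types.

5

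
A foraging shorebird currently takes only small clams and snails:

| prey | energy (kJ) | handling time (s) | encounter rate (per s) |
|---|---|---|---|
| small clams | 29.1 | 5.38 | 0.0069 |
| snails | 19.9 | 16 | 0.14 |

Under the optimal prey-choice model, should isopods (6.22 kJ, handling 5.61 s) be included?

Intake rate on the current diet: R = (0.0069×29.1 + 0.14×19.9) / (1 + 0.0069×5.38 + 0.14×16) = 2.987/3.277 = 0.9114 kJ/s.
Profitability of isopods: 6.22/5.61 = 1.109 kJ/s.
Since 1.109 > R, including isopods increases the long-run rate.

Yes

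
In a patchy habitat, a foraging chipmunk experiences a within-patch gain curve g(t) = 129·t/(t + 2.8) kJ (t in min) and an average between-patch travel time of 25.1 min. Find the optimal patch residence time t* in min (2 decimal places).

By the marginal value theorem, leave when the instantaneous gain rate g'(t) equals the habitat-wide average g(t)/(T + t).
g'(t) = 129·2.8/(t + 2.8)². Setting 129·2.8/(t+2.8)² = 129t/[(t+2.8)(25.1+t)] gives 2.8(25.1+t) = t(t+2.8), so t² = 2.8×25.1 = 70.28.
t* = √70.28 = 8.383 min.

8.38 min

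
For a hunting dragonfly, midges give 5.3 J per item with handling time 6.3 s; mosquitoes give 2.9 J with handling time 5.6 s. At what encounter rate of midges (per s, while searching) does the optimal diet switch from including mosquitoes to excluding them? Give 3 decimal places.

Drop mosquitoes once their profitability E₂/h₂ falls below the rate achievable on midges alone: E₂/h₂ = λE₁/(1 + λh₁).
Solve for λ: λE₁h₂ = E₂(1 + λh₁) → λ(E₁h₂ − E₂h₁) = E₂ → λ = E₂/(E₁h₂ − E₂h₁).
λ = 2.9/(5.3×5.6 − 2.9×6.3) = 2.9/11.41 = 0.2542 per s.

0.254 per s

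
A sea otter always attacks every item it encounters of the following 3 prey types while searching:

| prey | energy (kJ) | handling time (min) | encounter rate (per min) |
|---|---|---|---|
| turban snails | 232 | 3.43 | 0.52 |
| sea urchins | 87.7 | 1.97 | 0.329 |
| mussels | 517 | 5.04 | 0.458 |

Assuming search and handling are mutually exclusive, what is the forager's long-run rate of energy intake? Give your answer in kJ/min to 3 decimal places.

67.295 kJ/min

Energy encountered per unit search time: 0.52×232 + 0.329×87.7 + 0.458×517 = 386.3 kJ/min.
Handling time per unit search time: 0.52×3.43 + 0.329×1.97 + 0.458×5.04 = 4.74.
Rate = 386.3/(1 + 4.74) = 67.3 kJ/min.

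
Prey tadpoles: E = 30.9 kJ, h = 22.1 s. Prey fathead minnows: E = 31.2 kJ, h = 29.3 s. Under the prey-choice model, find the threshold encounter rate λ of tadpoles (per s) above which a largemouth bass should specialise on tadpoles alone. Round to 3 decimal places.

0.145 per s

The zero-one rule: include fathead minnows iff E₂/h₂ > λE₁/(1+λh₁). Equality gives the switch point.
λE₁h₂ = E₂ + λE₂h₁ ⇒ λ = E₂/(E₁h₂ − E₂h₁) = 31.2/(905.4 − 689.5) = 0.1445 per s.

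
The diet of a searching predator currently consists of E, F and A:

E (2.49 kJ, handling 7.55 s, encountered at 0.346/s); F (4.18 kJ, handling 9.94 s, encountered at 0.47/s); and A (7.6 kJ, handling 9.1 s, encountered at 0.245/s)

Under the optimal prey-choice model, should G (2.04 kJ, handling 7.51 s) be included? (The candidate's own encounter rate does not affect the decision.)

On E, F and A alone, R = ΣλE/(1+Σλh) = 4.688/10.51 = 0.4459 kJ/s.
G: E/h = 2.04/7.51 = 0.2716 kJ/s.
Since 0.2716 < R, time spent handling G is better spent searching.

No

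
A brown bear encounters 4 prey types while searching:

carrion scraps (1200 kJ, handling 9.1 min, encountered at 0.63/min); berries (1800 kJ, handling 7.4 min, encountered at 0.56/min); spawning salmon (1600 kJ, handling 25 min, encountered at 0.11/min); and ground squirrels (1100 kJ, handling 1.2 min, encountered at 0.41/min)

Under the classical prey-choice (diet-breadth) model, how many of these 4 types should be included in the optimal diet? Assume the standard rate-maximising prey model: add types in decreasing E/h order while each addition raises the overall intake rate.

1

Profitabilities (E/h, kJ/min): ground squirrels 917, berries 243, carrion scraps 132, spawning salmon 64. Add prey in this order while the next type's profitability exceeds the intake rate on those already taken.
Rate on top 1: 302.3. berries: 243 < 302.3 → exclude; stop.
Optimal diet: ground squirrels — 1 of 4 types.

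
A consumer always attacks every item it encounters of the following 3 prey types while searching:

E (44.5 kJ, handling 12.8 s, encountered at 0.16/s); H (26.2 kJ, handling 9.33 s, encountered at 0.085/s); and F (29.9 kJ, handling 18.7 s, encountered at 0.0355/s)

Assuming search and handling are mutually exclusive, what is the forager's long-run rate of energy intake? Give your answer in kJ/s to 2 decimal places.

R = Σλ_iE_i / (1 + Σλ_ih_i)
Numerator: 0.16×44.5 + 0.085×26.2 + 0.0355×29.9 = 10.41
Denominator: 1 + 0.16×12.8 + 0.085×9.33 + 0.0355×18.7 = 4.505
R = 10.41/4.505 = 2.31 kJ/s

2.31 kJ/s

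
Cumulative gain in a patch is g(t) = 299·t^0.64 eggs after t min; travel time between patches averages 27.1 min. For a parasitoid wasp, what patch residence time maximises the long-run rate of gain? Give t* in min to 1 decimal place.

By the marginal value theorem, leave when the instantaneous gain rate g'(t) equals the habitat-wide average g(t)/(T + t).
g'(t) = 0.64·299·t^-0.36. Setting 0.64·299·t^-0.36 = 299·t^0.64/(27.1+t) gives 0.64(27.1+t) = t, so 0.36·t = 0.64×27.1.
t* = 0.64×27.1/0.36 = 48.18 min.

48.2 min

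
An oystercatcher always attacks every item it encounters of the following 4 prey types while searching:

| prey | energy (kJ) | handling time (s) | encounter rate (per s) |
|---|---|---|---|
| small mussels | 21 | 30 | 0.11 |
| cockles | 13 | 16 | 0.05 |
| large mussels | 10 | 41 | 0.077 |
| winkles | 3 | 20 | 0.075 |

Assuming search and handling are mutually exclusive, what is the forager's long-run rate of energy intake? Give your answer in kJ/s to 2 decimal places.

R = Σλ_iE_i / (1 + Σλ_ih_i)
Numerator: 0.11×21 + 0.05×13 + 0.077×10 + 0.075×3 = 3.955
Denominator: 1 + 0.11×30 + 0.05×16 + 0.077×41 + 0.075×20 = 9.757
R = 3.955/9.757 = 0.4054 kJ/s

0.41 kJ/s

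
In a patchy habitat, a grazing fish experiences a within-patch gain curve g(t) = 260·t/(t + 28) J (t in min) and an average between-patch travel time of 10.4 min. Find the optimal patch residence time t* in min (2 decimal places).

17.06 min

Maximise g(t)/(T+t): set derivative to zero → g'(t)(T+t) = g(t).
g'(t) = 260·28/(t + 28)². Setting 260·28/(t+28)² = 260t/[(t+28)(10.4+t)] gives 28(10.4+t) = t(t+28), so t² = 28×10.4 = 291.2.
t* = √291.2 = 17.06 min.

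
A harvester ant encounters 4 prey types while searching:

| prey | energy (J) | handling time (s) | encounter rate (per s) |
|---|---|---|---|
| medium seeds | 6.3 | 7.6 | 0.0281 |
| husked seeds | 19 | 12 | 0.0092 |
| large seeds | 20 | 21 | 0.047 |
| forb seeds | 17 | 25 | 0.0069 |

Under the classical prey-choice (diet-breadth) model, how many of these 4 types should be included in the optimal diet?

4

Profitabilities (E/h, J/s): husked seeds 1.58, large seeds 0.952, medium seeds 0.829, forb seeds 0.68. Add prey in this order while the next type's profitability exceeds the intake rate on those already taken.
Rate on top 1: 0.1574. large seeds: 0.952 > 0.1574 → include.
Rate on top 2: 0.5315. medium seeds: 0.829 > 0.5315 → include.
Rate on top 3: 0.559. forb seeds: 0.68 > 0.559 → include.
Optimal diet: husked seeds, large seeds, medium seeds, forb seeds — 4 of 4 types.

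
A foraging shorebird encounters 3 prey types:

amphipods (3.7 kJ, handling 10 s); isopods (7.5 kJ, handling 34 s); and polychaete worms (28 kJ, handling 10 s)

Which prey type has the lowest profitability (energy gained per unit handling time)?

Profitability E/h (kJ/s): amphipods = 3.7/10 = 0.37, isopods = 7.5/34 = 0.221, polychaete worms = 28/10 = 2.8.
Ranked: polychaete worms > amphipods > isopods.

isopods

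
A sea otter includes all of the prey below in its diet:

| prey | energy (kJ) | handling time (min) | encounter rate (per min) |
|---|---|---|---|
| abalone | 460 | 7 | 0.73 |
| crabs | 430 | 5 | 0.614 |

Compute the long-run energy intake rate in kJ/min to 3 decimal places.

R = (0.73×460 + 0.614×430) / (1 + 0.73×7 + 0.614×5) = 599.8/9.18 = 65.34 kJ/min.

65.340 kJ/min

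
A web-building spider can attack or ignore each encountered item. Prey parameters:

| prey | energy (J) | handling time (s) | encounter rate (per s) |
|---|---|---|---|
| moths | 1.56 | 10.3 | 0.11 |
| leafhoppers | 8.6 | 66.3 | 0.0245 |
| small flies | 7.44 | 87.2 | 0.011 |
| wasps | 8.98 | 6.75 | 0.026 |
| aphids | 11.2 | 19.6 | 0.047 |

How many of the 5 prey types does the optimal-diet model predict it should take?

Profitabilities (E/h, J/s): wasps 1.33, aphids 0.571, moths 0.151, leafhoppers 0.13, small flies 0.0853. Add prey in this order while the next type's profitability exceeds the intake rate on those already taken.
Rate on top 1: 0.1986. aphids: 0.571 > 0.1986 → include.
Rate on top 2: 0.3624. moths: 0.151 < 0.3624 → exclude; stop.
Optimal diet: wasps, aphids — 2 of 5 types.

2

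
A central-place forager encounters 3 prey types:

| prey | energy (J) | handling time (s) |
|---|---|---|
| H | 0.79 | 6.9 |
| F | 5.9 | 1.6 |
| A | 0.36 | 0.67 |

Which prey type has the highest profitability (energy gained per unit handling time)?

In descending order of E/h:
F: 5.9/1.6 = 3.69 J/s
A: 0.36/0.67 = 0.537 J/s
H: 0.79/6.9 = 0.114 J/s

F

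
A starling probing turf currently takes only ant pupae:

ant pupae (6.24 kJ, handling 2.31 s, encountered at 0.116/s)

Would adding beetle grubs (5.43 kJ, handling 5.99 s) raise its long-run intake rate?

Yes

Current rate: (0.116×6.24)/(1 + 0.116×2.31) = 0.5709 kJ/s.
Profitability of beetle grubs: 5.43/5.99 = 0.9065 kJ/s.
0.9065 > 0.5709, so adding beetle grubs raises the average — include it.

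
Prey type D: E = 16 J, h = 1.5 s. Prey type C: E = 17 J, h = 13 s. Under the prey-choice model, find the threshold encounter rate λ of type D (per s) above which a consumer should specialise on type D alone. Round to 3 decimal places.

At the threshold, the rate on type D alone equals the profitability of type C: λ·16/(1 + λ·1.5) = 17/13 = 1.308.
Rearranging, λ(16 − 1.308×1.5) = 1.308, so λ = 1.308/14.04 = 0.09315 per s.

0.093 per s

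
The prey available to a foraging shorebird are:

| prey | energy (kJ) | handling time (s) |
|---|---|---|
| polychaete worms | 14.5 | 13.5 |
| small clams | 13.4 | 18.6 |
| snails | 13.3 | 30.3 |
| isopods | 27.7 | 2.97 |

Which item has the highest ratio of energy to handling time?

Profitability E/h (kJ/s): polychaete worms = 14.5/13.5 = 1.07, small clams = 13.4/18.6 = 0.72, snails = 13.3/30.3 = 0.439, isopods = 27.7/2.97 = 9.33.
Ranked: isopods > polychaete worms > small clams > snails.

isopods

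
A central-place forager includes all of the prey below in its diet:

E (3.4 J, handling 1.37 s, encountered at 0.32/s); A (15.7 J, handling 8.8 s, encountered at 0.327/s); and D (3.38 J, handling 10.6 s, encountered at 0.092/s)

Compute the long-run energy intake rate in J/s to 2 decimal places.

1.23 J/s

R = Σλ_iE_i / (1 + Σλ_ih_i)
Numerator: 0.32×3.4 + 0.327×15.7 + 0.092×3.38 = 6.533
Denominator: 1 + 0.32×1.37 + 0.327×8.8 + 0.092×10.6 = 5.291
R = 6.533/5.291 = 1.235 J/s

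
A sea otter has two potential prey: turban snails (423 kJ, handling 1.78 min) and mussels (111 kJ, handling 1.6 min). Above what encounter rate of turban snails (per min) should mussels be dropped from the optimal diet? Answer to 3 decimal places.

0.232 per min

Drop mussels once their profitability E₂/h₂ falls below the rate achievable on turban snails alone: E₂/h₂ = λE₁/(1 + λh₁).
Solve for λ: λE₁h₂ = E₂(1 + λh₁) → λ(E₁h₂ − E₂h₁) = E₂ → λ = E₂/(E₁h₂ − E₂h₁).
λ = 111/(423×1.6 − 111×1.78) = 111/479.2 = 0.2316 per min.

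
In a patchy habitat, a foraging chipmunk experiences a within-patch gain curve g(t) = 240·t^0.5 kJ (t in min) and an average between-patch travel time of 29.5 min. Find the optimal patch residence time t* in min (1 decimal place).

Maximise g(t)/(T+t): set derivative to zero → g'(t)(T+t) = g(t).
g'(t) = 0.5·240·t^-0.5. Setting 0.5·240·t^-0.5 = 240·t^0.5/(29.5+t) gives 0.5(29.5+t) = t, so 0.50·t = 0.5×29.5.
t* = 0.5×29.5/0.50 = 29.5 min.

29.5 min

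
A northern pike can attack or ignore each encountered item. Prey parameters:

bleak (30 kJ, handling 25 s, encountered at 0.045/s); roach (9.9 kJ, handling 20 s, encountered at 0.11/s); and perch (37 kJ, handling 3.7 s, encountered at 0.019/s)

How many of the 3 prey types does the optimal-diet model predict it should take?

E/h in descending order: perch 10, bleak 1.2, roach 0.495 kJ/s. The optimal diet is the largest prefix of this list for which every included type satisfies E_i/h_i > R on the types above it.
Rate on top 1: 0.6568. bleak: 1.2 > 0.6568 → include.
Rate on top 2: 0.9352. roach: 0.495 < 0.9352 → exclude; stop.
Optimal diet: perch, bleak — 2 of 3 types.

2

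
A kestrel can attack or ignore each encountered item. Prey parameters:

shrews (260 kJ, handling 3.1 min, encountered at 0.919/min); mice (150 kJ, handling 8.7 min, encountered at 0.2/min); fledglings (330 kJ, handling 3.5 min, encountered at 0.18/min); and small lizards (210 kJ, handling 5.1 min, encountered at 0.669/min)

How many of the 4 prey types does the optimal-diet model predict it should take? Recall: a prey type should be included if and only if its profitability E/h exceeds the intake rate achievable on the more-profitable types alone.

2

Rank by E/h (kJ/min): fledglings 94.3, shrews 83.9, small lizards 41.2, mice 17.2. Include each in turn until the next type's E/h falls below the running intake rate.
Rate on top 1: 36.44. shrews: 83.9 > 36.44 → include.
Rate on top 2: 66.61. small lizards: 41.2 < 66.61 → exclude; stop.
Optimal diet: fledglings, shrews — 2 of 4 types.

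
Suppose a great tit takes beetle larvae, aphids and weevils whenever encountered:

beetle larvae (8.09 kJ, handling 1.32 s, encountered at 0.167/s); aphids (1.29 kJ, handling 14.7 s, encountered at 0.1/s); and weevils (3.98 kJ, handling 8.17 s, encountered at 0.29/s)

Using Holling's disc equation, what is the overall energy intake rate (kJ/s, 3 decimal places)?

R = Σλ_iE_i / (1 + Σλ_ih_i)
Numerator: 0.167×8.09 + 0.1×1.29 + 0.29×3.98 = 2.634
Denominator: 1 + 0.167×1.32 + 0.1×14.7 + 0.29×8.17 = 5.06
R = 2.634/5.06 = 0.5206 kJ/s

0.521 kJ/s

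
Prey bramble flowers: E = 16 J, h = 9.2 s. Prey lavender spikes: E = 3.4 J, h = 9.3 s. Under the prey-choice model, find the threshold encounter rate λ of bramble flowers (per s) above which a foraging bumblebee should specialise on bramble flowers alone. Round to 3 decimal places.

At the threshold, the rate on bramble flowers alone equals the profitability of lavender spikes: λ·16/(1 + λ·9.2) = 3.4/9.3 = 0.3656.
Rearranging, λ(16 − 0.3656×9.2) = 0.3656, so λ = 0.3656/12.64 = 0.02893 per s.

0.029 per s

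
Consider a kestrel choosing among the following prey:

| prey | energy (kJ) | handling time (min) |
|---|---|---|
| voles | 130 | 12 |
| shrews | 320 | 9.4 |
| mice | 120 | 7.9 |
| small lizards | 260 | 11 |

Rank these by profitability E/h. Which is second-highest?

In descending order of E/h:
shrews: 320/9.4 = 34 kJ/min
small lizards: 260/11 = 23.6 kJ/min
mice: 120/7.9 = 15.2 kJ/min
voles: 130/12 = 10.8 kJ/min

small lizards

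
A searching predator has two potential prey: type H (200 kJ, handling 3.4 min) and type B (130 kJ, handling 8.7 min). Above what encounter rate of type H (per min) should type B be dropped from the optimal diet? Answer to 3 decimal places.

The zero-one rule: include type B iff E₂/h₂ > λE₁/(1+λh₁). Equality gives the switch point.
λE₁h₂ = E₂ + λE₂h₁ ⇒ λ = E₂/(E₁h₂ − E₂h₁) = 130/(1740 − 442) = 0.1002 per min.

0.100 per min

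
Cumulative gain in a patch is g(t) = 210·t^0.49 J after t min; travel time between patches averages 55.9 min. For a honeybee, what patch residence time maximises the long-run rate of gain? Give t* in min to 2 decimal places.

53.71 min

By the marginal value theorem, leave when the instantaneous gain rate g'(t) equals the habitat-wide average g(t)/(T + t).
g'(t) = 0.49·210·t^-0.51. Setting 0.49·210·t^-0.51 = 210·t^0.49/(55.9+t) gives 0.49(55.9+t) = t, so 0.51·t = 0.49×55.9.
t* = 0.49×55.9/0.51 = 53.71 min.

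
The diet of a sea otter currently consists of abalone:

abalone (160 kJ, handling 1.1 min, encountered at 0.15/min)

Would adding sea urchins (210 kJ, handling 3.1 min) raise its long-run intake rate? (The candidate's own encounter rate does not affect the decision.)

Yes

On abalone alone, R = ΣλE/(1+Σλh) = 24/1.165 = 20.6 kJ/min.
sea urchins: E/h = 210/3.1 = 67.74 kJ/min.
Since 67.74 > R, including sea urchins increases the long-run rate.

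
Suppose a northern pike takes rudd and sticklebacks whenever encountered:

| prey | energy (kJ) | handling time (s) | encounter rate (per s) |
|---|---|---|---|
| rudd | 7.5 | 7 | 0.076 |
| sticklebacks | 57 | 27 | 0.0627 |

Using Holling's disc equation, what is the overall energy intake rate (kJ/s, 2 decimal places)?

R = Σλ_iE_i / (1 + Σλ_ih_i)
Numerator: 0.076×7.5 + 0.0627×57 = 4.144
Denominator: 1 + 0.076×7 + 0.0627×27 = 3.225
R = 4.144/3.225 = 1.285 kJ/s

1.28 kJ/s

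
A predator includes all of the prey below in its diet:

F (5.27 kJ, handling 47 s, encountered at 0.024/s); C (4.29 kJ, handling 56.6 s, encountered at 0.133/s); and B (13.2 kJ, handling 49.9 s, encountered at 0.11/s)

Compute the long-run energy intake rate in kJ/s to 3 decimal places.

Energy encountered per unit search time: 0.024×5.27 + 0.133×4.29 + 0.11×13.2 = 2.149 kJ/s.
Handling time per unit search time: 0.024×47 + 0.133×56.6 + 0.11×49.9 = 14.14.
Rate = 2.149/(1 + 14.14) = 0.1419 kJ/s.

0.142 kJ/s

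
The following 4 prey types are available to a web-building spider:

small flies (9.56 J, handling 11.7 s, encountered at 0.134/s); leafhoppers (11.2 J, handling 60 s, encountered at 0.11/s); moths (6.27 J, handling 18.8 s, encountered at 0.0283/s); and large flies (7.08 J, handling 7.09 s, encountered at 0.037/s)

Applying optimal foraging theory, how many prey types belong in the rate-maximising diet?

2

Profitabilities (E/h, J/s): large flies 0.999, small flies 0.817, moths 0.334, leafhoppers 0.187. Add prey in this order while the next type's profitability exceeds the intake rate on those already taken.
Rate on top 1: 0.2075. small flies: 0.817 > 0.2075 → include.
Rate on top 2: 0.5452. moths: 0.334 < 0.5452 → exclude; stop.
Optimal diet: large flies, small flies — 2 of 4 types.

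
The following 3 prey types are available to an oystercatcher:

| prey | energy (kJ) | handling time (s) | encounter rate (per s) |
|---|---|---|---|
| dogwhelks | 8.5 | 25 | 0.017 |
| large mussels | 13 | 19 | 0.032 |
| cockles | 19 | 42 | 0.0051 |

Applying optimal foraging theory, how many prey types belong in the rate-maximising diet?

3

Rank by E/h (kJ/s): large mussels 0.684, cockles 0.452, dogwhelks 0.34. Include each in turn until the next type's E/h falls below the running intake rate.
Rate on top 1: 0.2587. cockles: 0.452 > 0.2587 → include.
Rate on top 2: 0.2815. dogwhelks: 0.34 > 0.2815 → include.
Optimal diet: large mussels, cockles, dogwhelks — 3 of 3 types.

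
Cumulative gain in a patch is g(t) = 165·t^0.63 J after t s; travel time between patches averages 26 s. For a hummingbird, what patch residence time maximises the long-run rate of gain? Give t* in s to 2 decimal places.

44.27 s

Optimal t* satisfies g'(t*) = g(t*)/(T + t*).
g'(t) = 0.63·165·t^-0.37. Setting 0.63·165·t^-0.37 = 165·t^0.63/(26+t) gives 0.63(26+t) = t, so 0.37·t = 0.63×26.
t* = 0.63×26/0.37 = 44.27 s.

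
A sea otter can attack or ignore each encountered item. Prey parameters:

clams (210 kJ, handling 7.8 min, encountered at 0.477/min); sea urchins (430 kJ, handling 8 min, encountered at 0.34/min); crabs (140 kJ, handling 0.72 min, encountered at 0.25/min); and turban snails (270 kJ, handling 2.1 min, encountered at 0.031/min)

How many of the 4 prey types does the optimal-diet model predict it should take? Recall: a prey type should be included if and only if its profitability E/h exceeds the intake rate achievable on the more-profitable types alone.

Profitabilities (E/h, kJ/min): crabs 194, turban snails 129, sea urchins 53.8, clams 26.9. Add prey in this order while the next type's profitability exceeds the intake rate on those already taken.
Rate on top 1: 29.66. turban snails: 129 > 29.66 → include.
Rate on top 2: 34.83. sea urchins: 53.8 > 34.83 → include.
Rate on top 3: 47.81. clams: 26.9 < 47.81 → exclude; stop.
Optimal diet: crabs, turban snails, sea urchins — 3 of 4 types.

3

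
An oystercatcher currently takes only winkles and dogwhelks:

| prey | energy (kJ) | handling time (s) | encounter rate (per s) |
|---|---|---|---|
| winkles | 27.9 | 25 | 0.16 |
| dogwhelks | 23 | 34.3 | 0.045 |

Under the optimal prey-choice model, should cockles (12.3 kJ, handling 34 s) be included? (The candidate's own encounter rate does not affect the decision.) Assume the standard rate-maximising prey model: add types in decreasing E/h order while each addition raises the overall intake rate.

On winkles and dogwhelks alone, R = ΣλE/(1+Σλh) = 5.499/6.543 = 0.8404 kJ/s.
cockles: E/h = 12.3/34 = 0.3618 kJ/s.
0.3618 < 0.8404, so adding cockles would lower the average — exclude it.

No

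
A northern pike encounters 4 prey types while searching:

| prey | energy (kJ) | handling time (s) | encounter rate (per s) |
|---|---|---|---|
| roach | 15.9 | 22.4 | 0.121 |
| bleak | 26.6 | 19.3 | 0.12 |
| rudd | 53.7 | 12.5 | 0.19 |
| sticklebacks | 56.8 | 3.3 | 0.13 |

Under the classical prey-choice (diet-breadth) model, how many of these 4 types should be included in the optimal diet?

Profitabilities (E/h, kJ/s): sticklebacks 17.2, rudd 4.3, bleak 1.38, roach 0.71. Add prey in this order while the next type's profitability exceeds the intake rate on those already taken.
Rate on top 1: 5.167. rudd: 4.3 < 5.167 → exclude; stop.
Optimal diet: sticklebacks — 1 of 4 types.

1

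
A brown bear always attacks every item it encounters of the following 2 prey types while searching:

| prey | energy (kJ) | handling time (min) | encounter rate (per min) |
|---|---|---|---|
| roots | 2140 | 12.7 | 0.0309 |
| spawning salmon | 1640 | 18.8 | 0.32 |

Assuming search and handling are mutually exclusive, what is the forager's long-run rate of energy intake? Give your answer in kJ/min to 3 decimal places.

R = (0.0309×2140 + 0.32×1640) / (1 + 0.0309×12.7 + 0.32×18.8) = 590.9/7.408 = 79.76 kJ/min.

79.764 kJ/min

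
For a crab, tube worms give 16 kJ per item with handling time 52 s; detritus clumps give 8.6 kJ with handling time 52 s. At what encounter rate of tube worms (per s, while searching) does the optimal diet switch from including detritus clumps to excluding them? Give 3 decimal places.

0.022 per s

The zero-one rule: include detritus clumps iff E₂/h₂ > λE₁/(1+λh₁). Equality gives the switch point.
λE₁h₂ = E₂ + λE₂h₁ ⇒ λ = E₂/(E₁h₂ − E₂h₁) = 8.6/(832 − 447.2) = 0.02235 per s.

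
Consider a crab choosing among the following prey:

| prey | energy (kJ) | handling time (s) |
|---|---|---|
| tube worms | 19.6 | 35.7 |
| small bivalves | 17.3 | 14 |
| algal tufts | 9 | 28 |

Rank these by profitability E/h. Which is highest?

Profitability E/h (kJ/s): tube worms = 19.6/35.7 = 0.549, small bivalves = 17.3/14 = 1.24, algal tufts = 9/28 = 0.321.
Ranked: small bivalves > tube worms > algal tufts.

small bivalves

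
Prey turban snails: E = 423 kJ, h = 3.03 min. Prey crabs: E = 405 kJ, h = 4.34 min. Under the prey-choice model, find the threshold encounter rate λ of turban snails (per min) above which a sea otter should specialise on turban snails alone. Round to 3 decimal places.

Drop crabs once their profitability E₂/h₂ falls below the rate achievable on turban snails alone: E₂/h₂ = λE₁/(1 + λh₁).
Solve for λ: λE₁h₂ = E₂(1 + λh₁) → λ(E₁h₂ − E₂h₁) = E₂ → λ = E₂/(E₁h₂ − E₂h₁).
λ = 405/(423×4.34 − 405×3.03) = 405/608.7 = 0.6654 per min.

0.665 per min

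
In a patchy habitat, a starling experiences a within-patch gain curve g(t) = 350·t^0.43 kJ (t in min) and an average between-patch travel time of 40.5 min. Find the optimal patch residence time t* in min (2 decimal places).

30.55 min

Maximise g(t)/(T+t): set derivative to zero → g'(t)(T+t) = g(t).
g'(t) = 0.43·350·t^-0.57. Setting 0.43·350·t^-0.57 = 350·t^0.43/(40.5+t) gives 0.43(40.5+t) = t, so 0.57·t = 0.43×40.5.
t* = 0.43×40.5/0.57 = 30.55 min.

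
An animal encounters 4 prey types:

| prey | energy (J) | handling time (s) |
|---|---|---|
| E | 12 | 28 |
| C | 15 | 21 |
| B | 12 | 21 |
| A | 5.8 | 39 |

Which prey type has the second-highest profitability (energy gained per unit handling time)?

Profitability E/h (J/s): E = 12/28 = 0.429, C = 15/21 = 0.714, B = 12/21 = 0.571, A = 5.8/39 = 0.149.
Ranked: C > B > E > A.

B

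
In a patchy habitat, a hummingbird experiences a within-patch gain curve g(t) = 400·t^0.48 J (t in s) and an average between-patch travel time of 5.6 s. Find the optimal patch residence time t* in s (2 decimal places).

5.17 s

Optimal t* satisfies g'(t*) = g(t*)/(T + t*).
g'(t) = 0.48·400·t^-0.52. Setting 0.48·400·t^-0.52 = 400·t^0.48/(5.6+t) gives 0.48(5.6+t) = t, so 0.52·t = 0.48×5.6.
t* = 0.48×5.6/0.52 = 5.169 s.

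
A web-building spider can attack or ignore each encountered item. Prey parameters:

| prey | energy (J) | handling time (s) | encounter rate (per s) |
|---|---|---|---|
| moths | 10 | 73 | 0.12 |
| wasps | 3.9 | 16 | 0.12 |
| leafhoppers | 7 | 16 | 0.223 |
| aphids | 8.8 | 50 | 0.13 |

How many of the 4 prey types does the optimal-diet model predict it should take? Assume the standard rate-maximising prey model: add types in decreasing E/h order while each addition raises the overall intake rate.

Profitabilities (E/h, J/s): leafhoppers 0.438, wasps 0.244, aphids 0.176, moths 0.137. Add prey in this order while the next type's profitability exceeds the intake rate on those already taken.
Rate on top 1: 0.3417. wasps: 0.244 < 0.3417 → exclude; stop.
Optimal diet: leafhoppers — 1 of 4 types.

1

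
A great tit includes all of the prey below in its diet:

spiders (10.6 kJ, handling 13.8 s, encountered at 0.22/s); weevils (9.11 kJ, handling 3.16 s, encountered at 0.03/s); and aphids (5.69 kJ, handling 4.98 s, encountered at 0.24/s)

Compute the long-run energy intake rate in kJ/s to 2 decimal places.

R = (0.22×10.6 + 0.03×9.11 + 0.24×5.69) / (1 + 0.22×13.8 + 0.03×3.16 + 0.24×4.98) = 3.971/5.326 = 0.7456 kJ/s.

0.75 kJ/s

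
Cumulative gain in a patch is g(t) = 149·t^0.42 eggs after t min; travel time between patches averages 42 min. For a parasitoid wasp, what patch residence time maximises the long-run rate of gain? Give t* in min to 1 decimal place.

30.4 min

Optimal t* satisfies g'(t*) = g(t*)/(T + t*).
g'(t) = 0.42·149·t^-0.58. Setting 0.42·149·t^-0.58 = 149·t^0.42/(42+t) gives 0.42(42+t) = t, so 0.58·t = 0.42×42.
t* = 0.42×42/0.58 = 30.41 min.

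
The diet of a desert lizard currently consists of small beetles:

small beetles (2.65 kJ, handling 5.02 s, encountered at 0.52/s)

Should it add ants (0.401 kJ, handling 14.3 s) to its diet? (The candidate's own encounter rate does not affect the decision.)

On small beetles alone, R = ΣλE/(1+Σλh) = 1.378/3.61 = 0.3817 kJ/s.
Profitability of ants: 0.401/14.3 = 0.02804 kJ/s.
0.02804 < 0.3817, so adding ants would lower the average — exclude it.

No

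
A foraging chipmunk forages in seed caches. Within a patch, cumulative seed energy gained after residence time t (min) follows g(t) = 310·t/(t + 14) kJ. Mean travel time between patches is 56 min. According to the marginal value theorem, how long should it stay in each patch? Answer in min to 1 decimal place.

28.0 min

By the marginal value theorem, leave when the instantaneous gain rate g'(t) equals the habitat-wide average g(t)/(T + t).
g'(t) = 310·14/(t + 14)². Setting 310·14/(t+14)² = 310t/[(t+14)(56+t)] gives 14(56+t) = t(t+14), so t² = 14×56 = 784.
t* = √784 = 28 min.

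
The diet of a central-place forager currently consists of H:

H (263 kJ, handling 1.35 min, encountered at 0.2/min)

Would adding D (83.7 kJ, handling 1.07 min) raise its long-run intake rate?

Yes

Intake rate on the current diet: R = (0.2×263) / (1 + 0.2×1.35) = 52.6/1.27 = 41.42 kJ/min.
D: E/h = 83.7/1.07 = 78.22 kJ/min.
Since 78.22 > R, including D increases the long-run rate.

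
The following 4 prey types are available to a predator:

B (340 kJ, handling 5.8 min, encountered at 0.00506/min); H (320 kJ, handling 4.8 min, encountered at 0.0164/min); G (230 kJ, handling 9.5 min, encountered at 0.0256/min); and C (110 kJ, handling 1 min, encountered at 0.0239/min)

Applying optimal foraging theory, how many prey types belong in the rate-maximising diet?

4

E/h in descending order: C 110, H 66.7, B 58.6, G 24.2 kJ/min. The optimal diet is the largest prefix of this list for which every included type satisfies E_i/h_i > R on the types above it.
Rate on top 1: 2.568. H: 66.7 > 2.568 → include.
Rate on top 2: 7.144. B: 58.6 > 7.144 → include.
Rate on top 3: 8.479. G: 24.2 > 8.479 → include.
Optimal diet: C, H, B, G — 4 of 4 types.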